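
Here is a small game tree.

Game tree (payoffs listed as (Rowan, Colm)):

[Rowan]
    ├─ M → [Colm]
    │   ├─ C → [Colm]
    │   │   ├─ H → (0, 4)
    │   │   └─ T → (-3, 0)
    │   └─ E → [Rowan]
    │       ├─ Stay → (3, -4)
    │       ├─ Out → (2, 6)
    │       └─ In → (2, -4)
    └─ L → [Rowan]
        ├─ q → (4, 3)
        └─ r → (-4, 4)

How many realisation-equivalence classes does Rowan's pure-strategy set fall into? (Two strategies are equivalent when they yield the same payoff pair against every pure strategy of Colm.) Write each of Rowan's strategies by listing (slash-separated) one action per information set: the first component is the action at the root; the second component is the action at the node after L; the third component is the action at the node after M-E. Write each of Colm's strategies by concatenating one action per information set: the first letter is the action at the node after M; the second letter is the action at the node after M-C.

Rowan has 12 pure strategies: M/q/Stay, M/q/Out, M/q/In, M/r/Stay, M/r/Out, M/r/In, L/q/Stay, L/q/Out, L/q/In, L/r/Stay, L/r/Out, L/r/In. Columns: CH, CT, EH, ET.
{M/q/Stay, M/r/Stay} → row (0,4) (-3,0) (3,-4) (3,-4)
{M/q/Out, M/r/Out} → row (0,4) (-3,0) (2,6) (2,6)
{M/q/In, M/r/In} → row (0,4) (-3,0) (2,-4) (2,-4)
{L/q/Stay, L/q/Out, L/q/In} → row (4,3) (4,3) (4,3) (4,3)
{L/r/Stay, L/r/Out, L/r/In} → row (-4,4) (-4,4) (-4,4) (-4,4)
That's 5 distinct rows out of 12 strategies.

5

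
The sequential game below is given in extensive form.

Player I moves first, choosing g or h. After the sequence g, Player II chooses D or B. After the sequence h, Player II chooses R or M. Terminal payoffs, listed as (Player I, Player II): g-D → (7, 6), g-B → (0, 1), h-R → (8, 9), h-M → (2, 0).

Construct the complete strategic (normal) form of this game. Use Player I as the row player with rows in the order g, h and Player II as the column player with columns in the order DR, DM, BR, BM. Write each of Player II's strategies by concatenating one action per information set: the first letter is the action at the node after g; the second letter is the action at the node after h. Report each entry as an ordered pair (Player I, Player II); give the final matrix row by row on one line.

g: (7,6) (7,6) (0,1) (0,1) | h: (8,9) (2,0) (8,9) (2,0)

           DR       DM       BR       BM
   g    (7,6)    (7,6)    (0,1)    (0,1)
   h    (8,9)    (2,0)    (8,9)    (2,0)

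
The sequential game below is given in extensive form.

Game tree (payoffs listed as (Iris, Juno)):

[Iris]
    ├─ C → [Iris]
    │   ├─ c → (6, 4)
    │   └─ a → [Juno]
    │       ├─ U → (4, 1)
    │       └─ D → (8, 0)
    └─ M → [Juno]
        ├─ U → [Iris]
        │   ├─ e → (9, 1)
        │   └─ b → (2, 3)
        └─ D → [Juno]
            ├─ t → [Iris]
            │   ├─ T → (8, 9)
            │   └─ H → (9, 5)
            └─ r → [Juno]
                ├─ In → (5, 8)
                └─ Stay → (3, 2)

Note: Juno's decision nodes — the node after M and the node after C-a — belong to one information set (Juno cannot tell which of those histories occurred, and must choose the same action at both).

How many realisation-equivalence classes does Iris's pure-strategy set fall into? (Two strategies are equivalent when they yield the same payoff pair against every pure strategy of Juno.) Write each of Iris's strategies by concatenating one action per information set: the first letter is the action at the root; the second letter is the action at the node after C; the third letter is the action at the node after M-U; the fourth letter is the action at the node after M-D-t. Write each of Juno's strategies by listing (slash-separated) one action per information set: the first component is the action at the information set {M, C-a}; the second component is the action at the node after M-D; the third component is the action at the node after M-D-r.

6

Iris has 16 pure strategies: CceT, CceH, CcbT, CcbH, CaeT, CaeH, CabT, CabH, MceT, MceH, McbT, McbH, MaeT, MaeH, MabT, MabH. Columns: U/t/In, U/t/Stay, U/r/In, U/r/Stay, D/t/In, D/t/Stay, D/r/In, D/r/Stay.
{CceT, CceH, CcbT, CcbH} → row (6,4) (6,4) (6,4) (6,4) (6,4) (6,4) (6,4) (6,4)
{CaeT, CaeH, CabT, CabH} → row (4,1) (4,1) (4,1) (4,1) (8,0) (8,0) (8,0) (8,0)
{MceT, MaeT} → row (9,1) (9,1) (9,1) (9,1) (8,9) (8,9) (5,8) (3,2)
{MceH, MaeH} → row (9,1) (9,1) (9,1) (9,1) (9,5) (9,5) (5,8) (3,2)
{McbT, MabT} → row (2,3) (2,3) (2,3) (2,3) (8,9) (8,9) (5,8) (3,2)
{McbH, MabH} → row (2,3) (2,3) (2,3) (2,3) (9,5) (9,5) (5,8) (3,2)
That's 6 distinct rows out of 16 strategies.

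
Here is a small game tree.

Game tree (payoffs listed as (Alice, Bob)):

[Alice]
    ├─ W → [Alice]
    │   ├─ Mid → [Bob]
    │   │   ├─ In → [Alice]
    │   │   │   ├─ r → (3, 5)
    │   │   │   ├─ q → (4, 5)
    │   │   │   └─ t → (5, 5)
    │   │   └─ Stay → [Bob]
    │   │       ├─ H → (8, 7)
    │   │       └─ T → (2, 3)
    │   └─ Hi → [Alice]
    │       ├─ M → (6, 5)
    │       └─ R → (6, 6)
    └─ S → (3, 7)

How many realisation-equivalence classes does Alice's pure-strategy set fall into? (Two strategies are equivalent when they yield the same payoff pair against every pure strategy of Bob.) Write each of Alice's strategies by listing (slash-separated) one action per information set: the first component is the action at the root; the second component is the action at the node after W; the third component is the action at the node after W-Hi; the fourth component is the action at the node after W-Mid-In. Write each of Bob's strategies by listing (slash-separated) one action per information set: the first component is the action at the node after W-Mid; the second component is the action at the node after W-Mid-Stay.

6

Alice has 24 pure strategies: W/Mid/M/r, W/Mid/M/q, W/Mid/M/t, W/Mid/R/r, W/Mid/R/q, W/Mid/R/t, W/Hi/M/r, W/Hi/M/q, W/Hi/M/t, W/Hi/R/r, W/Hi/R/q, W/Hi/R/t, S/Mid/M/r, S/Mid/M/q, S/Mid/M/t, S/Mid/R/r, S/Mid/R/q, S/Mid/R/t, S/Hi/M/r, S/Hi/M/q, S/Hi/M/t, S/Hi/R/r, S/Hi/R/q, S/Hi/R/t. Columns: In/H, In/T, Stay/H, Stay/T.
{W/Mid/M/r, W/Mid/R/r} → row (3,5) (3,5) (8,7) (2,3)
{W/Mid/M/q, W/Mid/R/q} → row (4,5) (4,5) (8,7) (2,3)
{W/Mid/M/t, W/Mid/R/t} → row (5,5) (5,5) (8,7) (2,3)
{W/Hi/M/r, W/Hi/M/q, W/Hi/M/t} → row (6,5) (6,5) (6,5) (6,5)
{W/Hi/R/r, W/Hi/R/q, W/Hi/R/t} → row (6,6) (6,6) (6,6) (6,6)
{S/Mid/M/r, S/Mid/M/q, S/Mid/M/t, S/Mid/R/r, S/Mid/R/q, S/Mid/R/t, S/Hi/M/r, S/Hi/M/q, S/Hi/M/t, S/Hi/R/r, S/Hi/R/q, S/Hi/R/t} → row (3,7) (3,7) (3,7) (3,7)
That's 6 distinct rows out of 24 strategies.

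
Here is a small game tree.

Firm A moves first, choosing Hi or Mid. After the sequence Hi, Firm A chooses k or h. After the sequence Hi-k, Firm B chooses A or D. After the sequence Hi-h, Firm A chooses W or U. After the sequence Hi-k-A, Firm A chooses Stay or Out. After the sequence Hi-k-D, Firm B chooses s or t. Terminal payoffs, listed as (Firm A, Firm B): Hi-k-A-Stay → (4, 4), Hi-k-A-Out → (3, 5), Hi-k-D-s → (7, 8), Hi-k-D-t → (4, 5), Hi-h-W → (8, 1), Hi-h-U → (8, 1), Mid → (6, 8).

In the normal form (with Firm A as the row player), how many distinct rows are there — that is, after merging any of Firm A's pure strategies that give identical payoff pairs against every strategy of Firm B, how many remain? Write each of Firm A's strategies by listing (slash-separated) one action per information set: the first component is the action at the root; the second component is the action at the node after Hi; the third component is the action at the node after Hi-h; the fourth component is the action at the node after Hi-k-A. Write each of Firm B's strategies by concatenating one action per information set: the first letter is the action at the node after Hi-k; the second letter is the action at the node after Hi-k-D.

Firm A has 16 pure strategies: Hi/k/W/Stay, Hi/k/W/Out, Hi/k/U/Stay, Hi/k/U/Out, Hi/h/W/Stay, Hi/h/W/Out, Hi/h/U/Stay, Hi/h/U/Out, Mid/k/W/Stay, Mid/k/W/Out, Mid/k/U/Stay, Mid/k/U/Out, Mid/h/W/Stay, Mid/h/W/Out, Mid/h/U/Stay, Mid/h/U/Out. Columns: As, At, Ds, Dt.
{Hi/k/W/Stay, Hi/k/U/Stay} → row (4,4) (4,4) (7,8) (4,5)
{Hi/k/W/Out, Hi/k/U/Out} → row (3,5) (3,5) (7,8) (4,5)
{Hi/h/W/Stay, Hi/h/W/Out, Hi/h/U/Stay, Hi/h/U/Out} → row (8,1) (8,1) (8,1) (8,1)
{Mid/k/W/Stay, Mid/k/W/Out, Mid/k/U/Stay, Mid/k/U/Out, Mid/h/W/Stay, Mid/h/W/Out, Mid/h/U/Stay, Mid/h/U/Out} → row (6,8) (6,8) (6,8) (6,8)
That's 4 distinct rows out of 16 strategies.

4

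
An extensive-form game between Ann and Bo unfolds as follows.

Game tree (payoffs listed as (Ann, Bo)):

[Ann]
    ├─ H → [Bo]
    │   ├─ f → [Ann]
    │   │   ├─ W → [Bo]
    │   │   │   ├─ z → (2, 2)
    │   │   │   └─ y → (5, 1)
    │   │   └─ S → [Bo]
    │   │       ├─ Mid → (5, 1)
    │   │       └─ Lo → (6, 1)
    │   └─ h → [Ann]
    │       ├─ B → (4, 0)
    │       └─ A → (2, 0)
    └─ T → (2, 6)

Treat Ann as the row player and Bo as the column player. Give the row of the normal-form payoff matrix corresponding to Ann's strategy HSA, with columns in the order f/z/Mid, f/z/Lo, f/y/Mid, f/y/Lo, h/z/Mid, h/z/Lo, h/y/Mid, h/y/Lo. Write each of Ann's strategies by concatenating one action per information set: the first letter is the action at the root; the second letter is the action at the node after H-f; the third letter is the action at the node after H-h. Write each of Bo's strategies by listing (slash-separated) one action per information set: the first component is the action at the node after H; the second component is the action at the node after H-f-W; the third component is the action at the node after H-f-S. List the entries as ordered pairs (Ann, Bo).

vs f/z/Mid: Ann plays H → Bo plays f at [H] → Ann plays S at [H-f] → Bo plays Mid at [H-f-S] → (5, 1)
vs f/z/Lo: Ann plays H → Bo plays f at [H] → Ann plays S at [H-f] → Bo plays Lo at [H-f-S] → (6, 1)
vs f/y/Mid: Ann plays H → Bo plays f at [H] → Ann plays S at [H-f] → Bo plays Mid at [H-f-S] → (5, 1)
vs f/y/Lo: Ann plays H → Bo plays f at [H] → Ann plays S at [H-f] → Bo plays Lo at [H-f-S] → (6, 1)
vs h/z/Mid: Ann plays H → Bo plays h at [H] → Ann plays A at [H-h] → (2, 0)
vs h/z/Lo: Ann plays H → Bo plays h at [H] → Ann plays A at [H-h] → (2, 0)
vs h/y/Mid: Ann plays H → Bo plays h at [H] → Ann plays A at [H-h] → (2, 0)
vs h/y/Lo: Ann plays H → Bo plays h at [H] → Ann plays A at [H-h] → (2, 0)

(5,1) (6,1) (5,1) (6,1) (2,0) (2,0) (2,0) (2,0)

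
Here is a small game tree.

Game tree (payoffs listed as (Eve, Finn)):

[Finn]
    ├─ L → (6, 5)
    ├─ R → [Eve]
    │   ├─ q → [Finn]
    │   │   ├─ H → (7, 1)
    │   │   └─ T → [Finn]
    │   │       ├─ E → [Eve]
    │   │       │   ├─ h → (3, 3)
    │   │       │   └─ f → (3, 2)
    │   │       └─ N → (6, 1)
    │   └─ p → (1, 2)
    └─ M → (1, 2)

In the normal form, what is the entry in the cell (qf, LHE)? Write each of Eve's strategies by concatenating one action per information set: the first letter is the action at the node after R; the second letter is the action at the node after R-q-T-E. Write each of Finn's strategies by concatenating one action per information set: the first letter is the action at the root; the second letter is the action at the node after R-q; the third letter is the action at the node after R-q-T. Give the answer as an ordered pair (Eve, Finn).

(6, 5)

Trace the play path from the root:
  Finn plays L
→ terminal payoff (6, 5).
(Eve's choice at the node after R is never reached on this path, so it doesn't affect the outcome.)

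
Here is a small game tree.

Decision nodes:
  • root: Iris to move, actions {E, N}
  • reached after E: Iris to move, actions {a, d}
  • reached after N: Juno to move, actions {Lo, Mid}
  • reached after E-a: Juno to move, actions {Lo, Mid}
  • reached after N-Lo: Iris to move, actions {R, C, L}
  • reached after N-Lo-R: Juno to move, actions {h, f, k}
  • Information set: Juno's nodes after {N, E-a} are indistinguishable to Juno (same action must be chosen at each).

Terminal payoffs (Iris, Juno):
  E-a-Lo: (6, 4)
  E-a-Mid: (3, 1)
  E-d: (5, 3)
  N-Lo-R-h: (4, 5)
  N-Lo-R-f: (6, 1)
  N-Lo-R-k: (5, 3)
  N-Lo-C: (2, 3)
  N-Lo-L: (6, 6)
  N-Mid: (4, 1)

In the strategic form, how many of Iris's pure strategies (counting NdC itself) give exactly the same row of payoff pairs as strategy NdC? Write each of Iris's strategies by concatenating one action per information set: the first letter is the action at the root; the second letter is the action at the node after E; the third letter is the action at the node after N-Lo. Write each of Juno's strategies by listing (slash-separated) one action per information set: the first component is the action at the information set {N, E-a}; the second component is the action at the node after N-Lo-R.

Row for NdC (columns Lo/h, Lo/f, Lo/k, Mid/h, Mid/f, Mid/k): (2,3) (2,3) (2,3) (4,1) (4,1) (4,1).
Under NdC, Iris's choice at the node after E can never be reached regardless of what Juno does, so varying those choices leaves every outcome unchanged.
Holding the reachable choices fixed and varying the unreachable one freely already gives 2 equivalent strategies.
No other strategy reproduces this row, so those 2 are the full class: NaC, NdC.

2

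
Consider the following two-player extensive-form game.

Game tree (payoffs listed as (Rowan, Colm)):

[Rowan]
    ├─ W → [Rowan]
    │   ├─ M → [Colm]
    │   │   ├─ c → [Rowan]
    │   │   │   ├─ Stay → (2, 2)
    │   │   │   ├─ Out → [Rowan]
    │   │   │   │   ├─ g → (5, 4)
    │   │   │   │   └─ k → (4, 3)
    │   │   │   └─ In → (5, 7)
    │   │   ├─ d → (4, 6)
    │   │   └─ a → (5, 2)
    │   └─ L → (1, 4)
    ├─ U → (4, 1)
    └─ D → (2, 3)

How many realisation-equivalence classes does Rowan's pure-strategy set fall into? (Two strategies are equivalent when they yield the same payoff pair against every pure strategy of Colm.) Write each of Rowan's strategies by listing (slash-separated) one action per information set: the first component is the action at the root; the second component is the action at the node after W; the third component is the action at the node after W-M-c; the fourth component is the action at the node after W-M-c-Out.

Rowan has 36 pure strategies: W/M/Stay/g, W/M/Stay/k, W/M/Out/g, W/M/Out/k, W/M/In/g, W/M/In/k, W/L/Stay/g, W/L/Stay/k, W/L/Out/g, W/L/Out/k, W/L/In/g, W/L/In/k, U/M/Stay/g, U/M/Stay/k, U/M/Out/g, U/M/Out/k, U/M/In/g, U/M/In/k, U/L/Stay/g, U/L/Stay/k, U/L/Out/g, U/L/Out/k, U/L/In/g, U/L/In/k, D/M/Stay/g, D/M/Stay/k, D/M/Out/g, D/M/Out/k, D/M/In/g, D/M/In/k, D/L/Stay/g, D/L/Stay/k, D/L/Out/g, D/L/Out/k, D/L/In/g, D/L/In/k. Columns: c, d, a.
{W/M/Stay/g, W/M/Stay/k} → row (2,2) (4,6) (5,2)
{W/M/Out/g} → row (5,4) (4,6) (5,2)
{W/M/Out/k} → row (4,3) (4,6) (5,2)
{W/M/In/g, W/M/In/k} → row (5,7) (4,6) (5,2)
{W/L/Stay/g, W/L/Stay/k, W/L/Out/g, W/L/Out/k, W/L/In/g, W/L/In/k} → row (1,4) (1,4) (1,4)
{U/M/Stay/g, U/M/Stay/k, U/M/Out/g, U/M/Out/k, U/M/In/g, U/M/In/k, U/L/Stay/g, U/L/Stay/k, U/L/Out/g, U/L/Out/k, U/L/In/g, U/L/In/k} → row (4,1) (4,1) (4,1)
{D/M/Stay/g, D/M/Stay/k, D/M/Out/g, D/M/Out/k, D/M/In/g, D/M/In/k, D/L/Stay/g, D/L/Stay/k, D/L/Out/g, D/L/Out/k, D/L/In/g, D/L/In/k} → row (2,3) (2,3) (2,3)
That's 7 distinct rows out of 36 strategies.

7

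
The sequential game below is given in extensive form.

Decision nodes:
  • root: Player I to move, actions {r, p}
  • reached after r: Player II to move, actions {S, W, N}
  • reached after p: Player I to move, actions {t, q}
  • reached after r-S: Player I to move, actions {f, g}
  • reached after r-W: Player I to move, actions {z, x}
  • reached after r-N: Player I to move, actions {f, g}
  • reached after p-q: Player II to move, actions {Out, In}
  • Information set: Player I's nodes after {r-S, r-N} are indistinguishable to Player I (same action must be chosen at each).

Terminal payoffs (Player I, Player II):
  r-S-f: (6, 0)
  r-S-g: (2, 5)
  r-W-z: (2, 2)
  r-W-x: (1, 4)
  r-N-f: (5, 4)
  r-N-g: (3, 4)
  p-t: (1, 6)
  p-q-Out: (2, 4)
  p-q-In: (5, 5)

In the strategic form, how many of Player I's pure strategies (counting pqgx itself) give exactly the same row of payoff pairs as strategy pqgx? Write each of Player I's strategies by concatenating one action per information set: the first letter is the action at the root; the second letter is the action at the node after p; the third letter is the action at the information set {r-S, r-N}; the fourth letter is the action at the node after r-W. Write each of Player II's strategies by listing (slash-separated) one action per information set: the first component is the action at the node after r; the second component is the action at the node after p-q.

4

Row for pqgx (columns S/Out, S/In, W/Out, W/In, N/Out, N/In): (2,4) (5,5) (2,4) (5,5) (2,4) (5,5).
Under pqgx, Player I's choice at the information set {r-S, r-N} and at the node after r-W can never be reached regardless of what Player II does, so varying those choices leaves every outcome unchanged.
Holding the reachable choices fixed and varying the unreachable ones freely already gives 2 × 2 = 4 equivalent strategies.
No other strategy reproduces this row, so those 4 are the full class: pqfz, pqfx, pqgz, pqgx.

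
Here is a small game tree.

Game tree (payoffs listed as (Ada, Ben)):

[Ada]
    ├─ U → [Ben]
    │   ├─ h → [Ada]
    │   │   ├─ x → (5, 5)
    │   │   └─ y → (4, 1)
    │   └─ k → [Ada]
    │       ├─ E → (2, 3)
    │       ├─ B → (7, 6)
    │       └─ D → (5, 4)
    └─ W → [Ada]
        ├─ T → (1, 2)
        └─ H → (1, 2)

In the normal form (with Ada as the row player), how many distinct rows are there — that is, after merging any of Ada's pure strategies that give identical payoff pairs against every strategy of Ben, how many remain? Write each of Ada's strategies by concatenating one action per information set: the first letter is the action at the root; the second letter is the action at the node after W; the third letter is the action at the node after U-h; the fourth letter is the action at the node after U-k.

Ada has 24 pure strategies: UTxE, UTxB, UTxD, UTyE, UTyB, UTyD, UHxE, UHxB, UHxD, UHyE, UHyB, UHyD, WTxE, WTxB, WTxD, WTyE, WTyB, WTyD, WHxE, WHxB, WHxD, WHyE, WHyB, WHyD. Columns: h, k.
{UTxE, UHxE} → row (5,5) (2,3)
{UTxB, UHxB} → row (5,5) (7,6)
{UTxD, UHxD} → row (5,5) (5,4)
{UTyE, UHyE} → row (4,1) (2,3)
{UTyB, UHyB} → row (4,1) (7,6)
{UTyD, UHyD} → row (4,1) (5,4)
{WTxE, WTxB, WTxD, WTyE, WTyB, WTyD, WHxE, WHxB, WHxD, WHyE, WHyB, WHyD} → row (1,2) (1,2)
That's 7 distinct rows out of 24 strategies.

7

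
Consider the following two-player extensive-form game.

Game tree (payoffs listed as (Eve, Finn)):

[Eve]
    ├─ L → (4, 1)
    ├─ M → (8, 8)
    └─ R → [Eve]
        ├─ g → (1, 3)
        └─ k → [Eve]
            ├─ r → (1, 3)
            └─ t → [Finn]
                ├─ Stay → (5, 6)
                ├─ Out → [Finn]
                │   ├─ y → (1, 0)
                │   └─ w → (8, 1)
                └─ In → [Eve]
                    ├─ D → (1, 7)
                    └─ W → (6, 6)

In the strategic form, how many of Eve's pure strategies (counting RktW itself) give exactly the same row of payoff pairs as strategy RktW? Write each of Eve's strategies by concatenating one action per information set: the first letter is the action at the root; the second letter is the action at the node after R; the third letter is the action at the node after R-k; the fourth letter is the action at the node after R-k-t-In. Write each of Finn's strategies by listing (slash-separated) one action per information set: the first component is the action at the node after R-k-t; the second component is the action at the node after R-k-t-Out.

1

Row for RktW (columns Stay/y, Stay/w, Out/y, Out/w, In/y, In/w): (5,6) (5,6) (1,0) (8,1) (6,6) (6,6).
Every one of Eve's information sets is on the play path for some reply by Finn when Eve follows RktW.
Changing the action at any of them therefore changes at least one column, so only RktW itself gives this row.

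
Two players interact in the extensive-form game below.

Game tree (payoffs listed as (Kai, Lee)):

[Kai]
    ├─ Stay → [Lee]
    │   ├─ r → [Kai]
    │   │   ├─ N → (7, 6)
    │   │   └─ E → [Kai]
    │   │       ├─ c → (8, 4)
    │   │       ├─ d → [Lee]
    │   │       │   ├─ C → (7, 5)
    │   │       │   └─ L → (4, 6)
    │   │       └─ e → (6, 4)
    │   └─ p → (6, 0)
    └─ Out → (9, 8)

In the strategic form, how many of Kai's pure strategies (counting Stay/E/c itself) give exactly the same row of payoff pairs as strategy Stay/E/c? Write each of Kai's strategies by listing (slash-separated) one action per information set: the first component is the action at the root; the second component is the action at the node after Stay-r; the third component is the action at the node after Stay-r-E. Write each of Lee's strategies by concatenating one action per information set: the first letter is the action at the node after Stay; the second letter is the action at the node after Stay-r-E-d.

Row for Stay/E/c (columns rC, rL, pC, pL): (8,4) (8,4) (6,0) (6,0).
Every one of Kai's information sets is on the play path for some reply by Lee when Kai follows Stay/E/c.
Changing the action at any of them therefore changes at least one column, so only Stay/E/c itself gives this row.

1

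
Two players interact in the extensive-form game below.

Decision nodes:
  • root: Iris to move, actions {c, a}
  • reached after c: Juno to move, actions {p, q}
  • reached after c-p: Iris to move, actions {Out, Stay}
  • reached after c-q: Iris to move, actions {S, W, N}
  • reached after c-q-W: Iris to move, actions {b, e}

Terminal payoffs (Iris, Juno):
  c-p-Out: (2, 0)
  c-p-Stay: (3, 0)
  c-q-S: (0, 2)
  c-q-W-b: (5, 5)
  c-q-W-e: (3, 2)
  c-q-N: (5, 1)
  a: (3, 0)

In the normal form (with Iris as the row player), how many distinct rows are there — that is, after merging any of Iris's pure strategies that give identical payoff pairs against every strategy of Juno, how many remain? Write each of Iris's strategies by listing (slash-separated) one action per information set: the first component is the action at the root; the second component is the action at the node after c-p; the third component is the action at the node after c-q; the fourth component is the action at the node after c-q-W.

Iris has 24 pure strategies: c/Out/S/b, c/Out/S/e, c/Out/W/b, c/Out/W/e, c/Out/N/b, c/Out/N/e, c/Stay/S/b, c/Stay/S/e, c/Stay/W/b, c/Stay/W/e, c/Stay/N/b, c/Stay/N/e, a/Out/S/b, a/Out/S/e, a/Out/W/b, a/Out/W/e, a/Out/N/b, a/Out/N/e, a/Stay/S/b, a/Stay/S/e, a/Stay/W/b, a/Stay/W/e, a/Stay/N/b, a/Stay/N/e. Columns: p, q.
{c/Out/S/b, c/Out/S/e} → row (2,0) (0,2)
{c/Out/W/b} → row (2,0) (5,5)
{c/Out/W/e} → row (2,0) (3,2)
{c/Out/N/b, c/Out/N/e} → row (2,0) (5,1)
{c/Stay/S/b, c/Stay/S/e} → row (3,0) (0,2)
{c/Stay/W/b} → row (3,0) (5,5)
{c/Stay/W/e} → row (3,0) (3,2)
{c/Stay/N/b, c/Stay/N/e} → row (3,0) (5,1)
{a/Out/S/b, a/Out/S/e, a/Out/W/b, a/Out/W/e, a/Out/N/b, a/Out/N/e, a/Stay/S/b, a/Stay/S/e, a/Stay/W/b, a/Stay/W/e, a/Stay/N/b, a/Stay/N/e} → row (3,0) (3,0)
That's 9 distinct rows out of 24 strategies.

9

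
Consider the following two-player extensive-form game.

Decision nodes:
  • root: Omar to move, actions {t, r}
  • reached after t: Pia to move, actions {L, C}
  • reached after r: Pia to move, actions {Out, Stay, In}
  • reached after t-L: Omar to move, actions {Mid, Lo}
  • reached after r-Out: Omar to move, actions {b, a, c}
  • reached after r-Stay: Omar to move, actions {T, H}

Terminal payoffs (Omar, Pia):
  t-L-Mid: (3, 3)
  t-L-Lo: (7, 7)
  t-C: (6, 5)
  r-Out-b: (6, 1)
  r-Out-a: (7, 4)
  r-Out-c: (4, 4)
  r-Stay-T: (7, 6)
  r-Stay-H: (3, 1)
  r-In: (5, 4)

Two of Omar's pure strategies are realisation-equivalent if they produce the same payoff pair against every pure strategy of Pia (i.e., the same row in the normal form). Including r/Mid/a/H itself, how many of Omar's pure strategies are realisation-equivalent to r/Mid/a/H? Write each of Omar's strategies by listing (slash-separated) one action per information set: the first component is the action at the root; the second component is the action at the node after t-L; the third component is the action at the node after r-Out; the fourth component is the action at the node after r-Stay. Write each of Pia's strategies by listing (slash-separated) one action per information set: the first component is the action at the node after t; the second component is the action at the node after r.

Row for r/Mid/a/H (columns L/Out, L/Stay, L/In, C/Out, C/Stay, C/In): (7,4) (3,1) (5,4) (7,4) (3,1) (5,4).
Under r/Mid/a/H, Omar's choice at the node after t-L can never be reached regardless of what Pia does, so varying those choices leaves every outcome unchanged.
Holding the reachable choices fixed and varying the unreachable one freely already gives 2 equivalent strategies.
No other strategy reproduces this row, so those 2 are the full class: r/Mid/a/H, r/Lo/a/H.

2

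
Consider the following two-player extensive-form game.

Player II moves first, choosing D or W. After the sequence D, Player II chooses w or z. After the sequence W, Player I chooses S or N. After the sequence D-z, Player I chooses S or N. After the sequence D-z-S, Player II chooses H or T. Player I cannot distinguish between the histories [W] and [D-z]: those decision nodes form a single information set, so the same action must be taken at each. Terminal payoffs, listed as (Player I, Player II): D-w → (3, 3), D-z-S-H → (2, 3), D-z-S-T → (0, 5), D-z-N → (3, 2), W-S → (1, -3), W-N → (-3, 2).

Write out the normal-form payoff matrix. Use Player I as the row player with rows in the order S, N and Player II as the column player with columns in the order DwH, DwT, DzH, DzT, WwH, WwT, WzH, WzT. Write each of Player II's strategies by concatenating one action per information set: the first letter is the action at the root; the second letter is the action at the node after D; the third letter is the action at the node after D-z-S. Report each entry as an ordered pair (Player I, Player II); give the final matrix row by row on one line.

S: (3,3) (3,3) (2,3) (0,5) (1,-3) (1,-3) (1,-3) (1,-3) | N: (3,3) (3,3) (3,2) (3,2) (-3,2) (-3,2) (-3,2) (-3,2)

          DwH      DwT      DzH      DzT      WwH      WwT      WzH      WzT
   S    (3,3)    (3,3)    (2,3)    (0,5)   (1,-3)   (1,-3)   (1,-3)   (1,-3)
   N    (3,3)    (3,3)    (3,2)    (3,2)   (-3,2)   (-3,2)   (-3,2)   (-3,2)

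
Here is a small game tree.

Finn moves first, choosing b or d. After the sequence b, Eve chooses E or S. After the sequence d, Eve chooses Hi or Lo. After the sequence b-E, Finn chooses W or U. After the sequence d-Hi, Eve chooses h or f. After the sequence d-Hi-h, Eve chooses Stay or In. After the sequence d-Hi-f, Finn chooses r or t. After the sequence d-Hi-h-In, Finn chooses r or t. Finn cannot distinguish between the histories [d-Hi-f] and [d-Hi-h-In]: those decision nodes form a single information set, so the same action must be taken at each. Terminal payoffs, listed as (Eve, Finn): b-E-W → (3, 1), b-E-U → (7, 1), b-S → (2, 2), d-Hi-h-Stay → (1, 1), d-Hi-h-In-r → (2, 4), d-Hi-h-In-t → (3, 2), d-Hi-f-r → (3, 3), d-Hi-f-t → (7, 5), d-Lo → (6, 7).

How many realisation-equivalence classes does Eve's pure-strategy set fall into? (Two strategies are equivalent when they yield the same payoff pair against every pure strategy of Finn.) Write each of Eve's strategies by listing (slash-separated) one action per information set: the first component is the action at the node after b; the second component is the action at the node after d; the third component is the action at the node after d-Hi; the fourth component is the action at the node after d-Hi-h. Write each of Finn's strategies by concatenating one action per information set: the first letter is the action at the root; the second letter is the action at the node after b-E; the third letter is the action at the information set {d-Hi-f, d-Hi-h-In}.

8

Eve has 16 pure strategies: E/Hi/h/Stay, E/Hi/h/In, E/Hi/f/Stay, E/Hi/f/In, E/Lo/h/Stay, E/Lo/h/In, E/Lo/f/Stay, E/Lo/f/In, S/Hi/h/Stay, S/Hi/h/In, S/Hi/f/Stay, S/Hi/f/In, S/Lo/h/Stay, S/Lo/h/In, S/Lo/f/Stay, S/Lo/f/In. Columns: bWr, bWt, bUr, bUt, dWr, dWt, dUr, dUt.
{E/Hi/h/Stay} → row (3,1) (3,1) (7,1) (7,1) (1,1) (1,1) (1,1) (1,1)
{E/Hi/h/In} → row (3,1) (3,1) (7,1) (7,1) (2,4) (3,2) (2,4) (3,2)
{E/Hi/f/Stay, E/Hi/f/In} → row (3,1) (3,1) (7,1) (7,1) (3,3) (7,5) (3,3) (7,5)
{E/Lo/h/Stay, E/Lo/h/In, E/Lo/f/Stay, E/Lo/f/In} → row (3,1) (3,1) (7,1) (7,1) (6,7) (6,7) (6,7) (6,7)
{S/Hi/h/Stay} → row (2,2) (2,2) (2,2) (2,2) (1,1) (1,1) (1,1) (1,1)
{S/Hi/h/In} → row (2,2) (2,2) (2,2) (2,2) (2,4) (3,2) (2,4) (3,2)
{S/Hi/f/Stay, S/Hi/f/In} → row (2,2) (2,2) (2,2) (2,2) (3,3) (7,5) (3,3) (7,5)
{S/Lo/h/Stay, S/Lo/h/In, S/Lo/f/Stay, S/Lo/f/In} → row (2,2) (2,2) (2,2) (2,2) (6,7) (6,7) (6,7) (6,7)
That's 8 distinct rows out of 16 strategies.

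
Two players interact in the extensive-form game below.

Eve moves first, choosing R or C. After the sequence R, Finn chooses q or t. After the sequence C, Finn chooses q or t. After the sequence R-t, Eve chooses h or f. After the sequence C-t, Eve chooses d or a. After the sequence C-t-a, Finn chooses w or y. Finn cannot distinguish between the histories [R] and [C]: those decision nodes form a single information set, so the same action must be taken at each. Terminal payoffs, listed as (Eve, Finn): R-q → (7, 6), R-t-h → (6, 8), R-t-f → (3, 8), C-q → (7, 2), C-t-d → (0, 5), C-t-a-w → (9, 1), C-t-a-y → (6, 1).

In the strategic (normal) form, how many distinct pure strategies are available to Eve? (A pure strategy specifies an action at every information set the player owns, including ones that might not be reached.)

8

Eve owns the root with actions {R, C} — two choices.
Eve owns the node after R-t with actions {h, f} — two choices.
Eve owns the node after C-t with actions {d, a} — two choices.
A pure strategy fixes one action at each information set independently, so the count is the product 2 × 2 × 2 = 8.
(For reference, Finn has 4 pure strategies, giving a 8×4 normal-form matrix.)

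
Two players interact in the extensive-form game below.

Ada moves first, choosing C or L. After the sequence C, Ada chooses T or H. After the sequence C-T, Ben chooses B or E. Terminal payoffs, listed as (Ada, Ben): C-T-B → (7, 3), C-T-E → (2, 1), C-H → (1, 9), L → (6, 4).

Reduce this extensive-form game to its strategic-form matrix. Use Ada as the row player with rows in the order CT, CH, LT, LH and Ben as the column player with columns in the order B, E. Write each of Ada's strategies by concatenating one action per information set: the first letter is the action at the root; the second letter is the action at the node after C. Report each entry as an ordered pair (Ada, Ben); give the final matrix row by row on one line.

CT: (7,3) (2,1) | CH: (1,9) (1,9) | LT: (6,4) (6,4) | LH: (6,4) (6,4)

Row CT: B→(7,3), E→(2,1)
Row CH: B→(1,9), E→(1,9)
Row LT: B→(6,4), E→(6,4)
Row LH: B→(6,4), E→(6,4)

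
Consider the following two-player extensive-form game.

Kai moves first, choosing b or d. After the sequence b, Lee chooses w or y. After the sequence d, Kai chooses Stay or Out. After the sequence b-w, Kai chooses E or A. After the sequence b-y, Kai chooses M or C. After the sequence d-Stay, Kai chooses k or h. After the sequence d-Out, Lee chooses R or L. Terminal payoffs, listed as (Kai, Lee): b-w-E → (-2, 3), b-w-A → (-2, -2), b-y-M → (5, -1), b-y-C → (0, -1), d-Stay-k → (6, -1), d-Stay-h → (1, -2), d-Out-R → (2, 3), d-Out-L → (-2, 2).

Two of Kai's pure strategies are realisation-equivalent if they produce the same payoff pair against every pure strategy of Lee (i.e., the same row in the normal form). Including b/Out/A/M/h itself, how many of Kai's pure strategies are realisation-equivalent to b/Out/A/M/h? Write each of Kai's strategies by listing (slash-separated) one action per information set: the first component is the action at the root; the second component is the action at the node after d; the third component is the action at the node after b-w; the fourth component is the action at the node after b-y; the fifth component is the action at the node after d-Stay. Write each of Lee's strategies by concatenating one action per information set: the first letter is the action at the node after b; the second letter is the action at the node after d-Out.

Row for b/Out/A/M/h (columns wR, wL, yR, yL): (-2,-2) (-2,-2) (5,-1) (5,-1).
Under b/Out/A/M/h, Kai's choice at the node after d and at the node after d-Stay can never be reached regardless of what Lee does, so varying those choices leaves every outcome unchanged.
Holding the reachable choices fixed and varying the unreachable ones freely already gives 2 × 2 = 4 equivalent strategies.
No other strategy reproduces this row, so those 4 are the full class: b/Stay/A/M/k, b/Stay/A/M/h, b/Out/A/M/k, b/Out/A/M/h.

4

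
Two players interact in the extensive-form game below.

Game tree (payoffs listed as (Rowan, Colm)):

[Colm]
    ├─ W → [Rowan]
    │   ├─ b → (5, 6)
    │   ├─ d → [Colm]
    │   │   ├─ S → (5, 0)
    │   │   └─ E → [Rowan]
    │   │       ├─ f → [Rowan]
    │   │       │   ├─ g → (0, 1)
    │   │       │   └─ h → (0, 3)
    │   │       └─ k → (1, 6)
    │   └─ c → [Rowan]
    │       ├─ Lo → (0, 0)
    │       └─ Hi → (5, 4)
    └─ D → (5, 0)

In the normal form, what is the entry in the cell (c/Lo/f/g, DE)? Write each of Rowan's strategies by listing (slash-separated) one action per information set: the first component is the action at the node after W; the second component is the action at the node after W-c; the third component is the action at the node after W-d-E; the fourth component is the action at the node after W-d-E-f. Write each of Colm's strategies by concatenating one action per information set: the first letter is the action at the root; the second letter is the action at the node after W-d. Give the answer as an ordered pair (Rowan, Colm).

(5, 0)

Trace the play path from the root:
  Colm plays D
→ terminal payoff (5, 0).
(Rowan's choice at the node after W is never reached on this path, so it doesn't affect the outcome.)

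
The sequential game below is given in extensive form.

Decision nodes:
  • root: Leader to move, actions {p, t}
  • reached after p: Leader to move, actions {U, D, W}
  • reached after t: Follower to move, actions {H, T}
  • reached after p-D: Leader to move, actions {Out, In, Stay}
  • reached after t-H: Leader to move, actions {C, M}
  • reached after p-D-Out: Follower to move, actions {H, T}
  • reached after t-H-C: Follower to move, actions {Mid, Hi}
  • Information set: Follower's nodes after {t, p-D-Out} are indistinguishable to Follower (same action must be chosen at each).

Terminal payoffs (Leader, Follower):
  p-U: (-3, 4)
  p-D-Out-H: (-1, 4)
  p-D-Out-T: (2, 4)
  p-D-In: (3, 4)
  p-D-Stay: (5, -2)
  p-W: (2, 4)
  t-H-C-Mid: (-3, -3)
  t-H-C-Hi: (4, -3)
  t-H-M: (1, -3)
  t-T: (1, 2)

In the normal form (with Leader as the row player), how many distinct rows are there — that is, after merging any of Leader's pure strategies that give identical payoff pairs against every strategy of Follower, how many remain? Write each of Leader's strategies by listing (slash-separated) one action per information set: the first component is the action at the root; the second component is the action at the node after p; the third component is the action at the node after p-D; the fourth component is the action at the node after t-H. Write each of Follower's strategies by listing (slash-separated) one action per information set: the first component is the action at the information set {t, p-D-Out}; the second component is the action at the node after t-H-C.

Leader has 36 pure strategies: p/U/Out/C, p/U/Out/M, p/U/In/C, p/U/In/M, p/U/Stay/C, p/U/Stay/M, p/D/Out/C, p/D/Out/M, p/D/In/C, p/D/In/M, p/D/Stay/C, p/D/Stay/M, p/W/Out/C, p/W/Out/M, p/W/In/C, p/W/In/M, p/W/Stay/C, p/W/Stay/M, t/U/Out/C, t/U/Out/M, t/U/In/C, t/U/In/M, t/U/Stay/C, t/U/Stay/M, t/D/Out/C, t/D/Out/M, t/D/In/C, t/D/In/M, t/D/Stay/C, t/D/Stay/M, t/W/Out/C, t/W/Out/M, t/W/In/C, t/W/In/M, t/W/Stay/C, t/W/Stay/M. Columns: H/Mid, H/Hi, T/Mid, T/Hi.
{p/U/Out/C, p/U/Out/M, p/U/In/C, p/U/In/M, p/U/Stay/C, p/U/Stay/M} → row (-3,4) (-3,4) (-3,4) (-3,4)
{p/D/Out/C, p/D/Out/M} → row (-1,4) (-1,4) (2,4) (2,4)
{p/D/In/C, p/D/In/M} → row (3,4) (3,4) (3,4) (3,4)
{p/D/Stay/C, p/D/Stay/M} → row (5,-2) (5,-2) (5,-2) (5,-2)
{p/W/Out/C, p/W/Out/M, p/W/In/C, p/W/In/M, p/W/Stay/C, p/W/Stay/M} → row (2,4) (2,4) (2,4) (2,4)
{t/U/Out/C, t/U/In/C, t/U/Stay/C, t/D/Out/C, t/D/In/C, t/D/Stay/C, t/W/Out/C, t/W/In/C, t/W/Stay/C} → row (-3,-3) (4,-3) (1,2) (1,2)
{t/U/Out/M, t/U/In/M, t/U/Stay/M, t/D/Out/M, t/D/In/M, t/D/Stay/M, t/W/Out/M, t/W/In/M, t/W/Stay/M} → row (1,-3) (1,-3) (1,2) (1,2)
That's 7 distinct rows out of 36 strategies.

7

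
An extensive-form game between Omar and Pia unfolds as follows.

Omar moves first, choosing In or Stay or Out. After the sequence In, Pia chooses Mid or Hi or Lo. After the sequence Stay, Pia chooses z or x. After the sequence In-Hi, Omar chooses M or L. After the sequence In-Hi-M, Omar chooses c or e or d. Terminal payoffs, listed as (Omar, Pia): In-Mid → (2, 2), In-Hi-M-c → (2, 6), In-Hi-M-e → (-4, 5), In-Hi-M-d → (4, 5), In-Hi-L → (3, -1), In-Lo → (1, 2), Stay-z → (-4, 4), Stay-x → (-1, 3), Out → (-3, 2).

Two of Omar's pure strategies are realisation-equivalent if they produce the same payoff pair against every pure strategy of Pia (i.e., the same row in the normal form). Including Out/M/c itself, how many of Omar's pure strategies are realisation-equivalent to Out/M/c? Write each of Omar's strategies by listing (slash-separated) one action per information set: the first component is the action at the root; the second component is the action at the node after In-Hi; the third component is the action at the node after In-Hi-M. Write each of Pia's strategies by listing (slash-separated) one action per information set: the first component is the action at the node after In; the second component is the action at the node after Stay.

Row for Out/M/c (columns Mid/z, Mid/x, Hi/z, Hi/x, Lo/z, Lo/x): (-3,2) (-3,2) (-3,2) (-3,2) (-3,2) (-3,2).
Under Out/M/c, Omar's choice at the node after In-Hi and at the node after In-Hi-M can never be reached regardless of what Pia does, so varying those choices leaves every outcome unchanged.
Holding the reachable choices fixed and varying the unreachable ones freely already gives 2 × 3 = 6 equivalent strategies.
No other strategy reproduces this row, so those 6 are the full class: Out/M/c, Out/M/e, Out/M/d, Out/L/c, Out/L/e, Out/L/d.

6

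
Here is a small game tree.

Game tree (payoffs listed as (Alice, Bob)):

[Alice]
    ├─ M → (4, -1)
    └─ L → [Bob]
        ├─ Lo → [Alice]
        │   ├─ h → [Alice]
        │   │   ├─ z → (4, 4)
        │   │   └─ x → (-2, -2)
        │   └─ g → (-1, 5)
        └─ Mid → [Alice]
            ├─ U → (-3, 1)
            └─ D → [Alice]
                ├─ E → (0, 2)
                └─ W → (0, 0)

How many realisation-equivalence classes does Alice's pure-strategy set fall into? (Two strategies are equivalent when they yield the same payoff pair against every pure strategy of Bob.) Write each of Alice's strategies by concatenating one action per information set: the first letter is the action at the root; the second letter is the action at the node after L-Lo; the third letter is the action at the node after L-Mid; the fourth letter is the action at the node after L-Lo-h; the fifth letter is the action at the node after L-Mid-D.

10

Alice has 32 pure strategies: MhUzE, MhUzW, MhUxE, MhUxW, MhDzE, MhDzW, MhDxE, MhDxW, MgUzE, MgUzW, MgUxE, MgUxW, MgDzE, MgDzW, MgDxE, MgDxW, LhUzE, LhUzW, LhUxE, LhUxW, LhDzE, LhDzW, LhDxE, LhDxW, LgUzE, LgUzW, LgUxE, LgUxW, LgDzE, LgDzW, LgDxE, LgDxW. Columns: Lo, Mid.
{MhUzE, MhUzW, MhUxE, MhUxW, MhDzE, MhDzW, MhDxE, MhDxW, MgUzE, MgUzW, MgUxE, MgUxW, MgDzE, MgDzW, MgDxE, MgDxW} → row (4,-1) (4,-1)
{LhUzE, LhUzW} → row (4,4) (-3,1)
{LhUxE, LhUxW} → row (-2,-2) (-3,1)
{LhDzE} → row (4,4) (0,2)
{LhDzW} → row (4,4) (0,0)
{LhDxE} → row (-2,-2) (0,2)
{LhDxW} → row (-2,-2) (0,0)
{LgUzE, LgUzW, LgUxE, LgUxW} → row (-1,5) (-3,1)
{LgDzE, LgDxE} → row (-1,5) (0,2)
{LgDzW, LgDxW} → row (-1,5) (0,0)
That's 10 distinct rows out of 32 strategies.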